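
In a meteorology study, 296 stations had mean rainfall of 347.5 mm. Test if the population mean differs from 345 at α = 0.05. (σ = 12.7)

z = (x̄ - μ₀)/(σ/√n) = (347.5 - 345)/(12.7/√296) = 3.387. Critical value: ±1.96. Since |3.387| > 1.96, Reject H₀.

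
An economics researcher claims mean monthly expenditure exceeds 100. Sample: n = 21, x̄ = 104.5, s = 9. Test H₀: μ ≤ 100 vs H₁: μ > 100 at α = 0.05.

t = (104.5 - 100)/(9/√21) = 2.291, df = 20. Critical t = 1.725. Reject H₀.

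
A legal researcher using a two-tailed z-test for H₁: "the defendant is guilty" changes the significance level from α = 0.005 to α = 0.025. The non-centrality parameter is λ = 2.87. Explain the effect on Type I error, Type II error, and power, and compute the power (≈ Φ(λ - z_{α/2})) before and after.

Increasing α from 0.005 to 0.025:
• Type I error rate increases (α is the Type I rate by definition).
• Critical value moves from z_{α/2} = 2.807 to 2.241, so power = Φ(λ - z_{α/2}) goes from Φ(2.87 - 2.807) = 0.525 to Φ(2.87 - 2.241) = 0.735.
• Type II error rate β = 1 - power therefore decreases (0.475 → 0.265).
Appropriate when false negatives are costly — here, acquitting a guilty person.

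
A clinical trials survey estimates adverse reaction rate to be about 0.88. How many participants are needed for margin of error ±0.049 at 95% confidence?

n = z²p(1-p)/E² = 1.96²×0.88×0.12/0.049² = 169.0 → n = 169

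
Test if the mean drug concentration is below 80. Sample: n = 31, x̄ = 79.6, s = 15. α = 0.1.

t = (79.6 - 80)/(15/√31) = -0.148, df = 30. Critical t = -1.31. Fail to reject H₀.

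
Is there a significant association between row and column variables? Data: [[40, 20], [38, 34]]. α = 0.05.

χ² = 2.612. df = 1, critical = 3.841. Fail to reject H₀. No evidence of dependence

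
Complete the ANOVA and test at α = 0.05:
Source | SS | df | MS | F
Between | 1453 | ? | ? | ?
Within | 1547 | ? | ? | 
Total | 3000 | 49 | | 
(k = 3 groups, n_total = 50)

df_between = 2, df_within = 47. MS_between = 726.5, MS_within = 32.91. F = 22.072, F_crit ≈ 3.195. Reject H₀.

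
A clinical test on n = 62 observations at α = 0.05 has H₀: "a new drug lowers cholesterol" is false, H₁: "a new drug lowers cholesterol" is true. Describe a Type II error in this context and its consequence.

Type II error: failing to reject H₀ when it is false — concluding that a new drug lowers cholesterol is not supported when in fact it is. Consequence: shelving an effective drug — patients miss out on a treatment that would have helped.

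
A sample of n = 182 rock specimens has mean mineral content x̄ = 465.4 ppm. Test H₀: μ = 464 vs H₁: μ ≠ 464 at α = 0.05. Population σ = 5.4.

z = (x̄ - μ₀)/(σ/√n) = (465.4 - 464)/(5.4/√182) = 3.498. Critical value: ±1.96. Since |3.498| > 1.96, Reject H₀.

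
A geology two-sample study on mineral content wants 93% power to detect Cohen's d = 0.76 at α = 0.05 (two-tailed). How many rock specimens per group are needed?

z_{α/2} = 1.96, z_β = Φ⁻¹(0.93) = 1.476. For medium effect (d = 0.76): n per group = 2(z_{α/2} + z_β)²/d² = 2(1.96 + 1.476)²/0.76² = 40.9 → 41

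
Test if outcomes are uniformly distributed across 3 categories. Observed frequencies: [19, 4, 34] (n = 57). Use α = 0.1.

Expected = 19 each. χ² = Σ(O-E)²/E = 23.684. df = 2, critical value = 4.605. Reject H₀.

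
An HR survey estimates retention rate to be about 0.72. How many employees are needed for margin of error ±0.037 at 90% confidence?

n = z²p(1-p)/E² = 1.645²×0.72×0.28/0.037² = 398.5 → n = 399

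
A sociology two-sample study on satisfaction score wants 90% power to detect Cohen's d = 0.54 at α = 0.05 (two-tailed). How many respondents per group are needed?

z_{α/2} = 1.96, z_β = Φ⁻¹(0.9) = 1.282. For medium effect (d = 0.54): n per group = 2(z_{α/2} + z_β)²/d² = 2(1.96 + 1.282)²/0.54² = 72.1 → 73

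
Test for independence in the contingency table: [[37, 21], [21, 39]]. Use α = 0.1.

χ² = 9.783. df = 1, critical = 2.706. Reject H₀. Variables are dependent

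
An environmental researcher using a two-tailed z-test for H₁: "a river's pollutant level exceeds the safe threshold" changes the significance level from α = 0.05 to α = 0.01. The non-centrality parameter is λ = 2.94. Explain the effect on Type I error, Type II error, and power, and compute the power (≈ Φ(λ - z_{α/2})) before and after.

Decreasing α from 0.05 to 0.01:
• Type I error rate decreases (α is the Type I rate by definition).
• Critical value moves from z_{α/2} = 1.96 to 2.576, so power = Φ(λ - z_{α/2}) goes from Φ(2.94 - 1.96) = 0.836 to Φ(2.94 - 2.576) = 0.642.
• Type II error rate β = 1 - power therefore increases (0.164 → 0.358).
Appropriate when false positives are costly — here, shutting down a compliant factory unnecessarily.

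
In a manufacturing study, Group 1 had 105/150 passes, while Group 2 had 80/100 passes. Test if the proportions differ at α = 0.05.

p̂₁ = 0.7, p̂₂ = 0.8, pooled p̂ = 0.74. z = -1.766. Critical: ±1.96. Fail to reject H₀.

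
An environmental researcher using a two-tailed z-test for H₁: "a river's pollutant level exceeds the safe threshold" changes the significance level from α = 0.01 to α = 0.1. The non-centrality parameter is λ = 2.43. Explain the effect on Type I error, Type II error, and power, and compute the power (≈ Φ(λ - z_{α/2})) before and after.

Increasing α from 0.01 to 0.1:
• Type I error rate increases (α is the Type I rate by definition).
• Critical value moves from z_{α/2} = 2.576 to 1.645, so power = Φ(λ - z_{α/2}) goes from Φ(2.43 - 2.576) = 0.442 to Φ(2.43 - 1.645) = 0.784.
• Type II error rate β = 1 - power therefore decreases (0.558 → 0.216).
Appropriate when false negatives are costly — here, allowing unsafe pollution to continue.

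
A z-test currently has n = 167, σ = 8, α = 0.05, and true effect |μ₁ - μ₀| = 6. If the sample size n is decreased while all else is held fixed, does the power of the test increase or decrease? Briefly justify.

Power decreases: a smaller n inflates the standard error σ/√n, pulling the sampling distribution under H₁ back toward the critical value.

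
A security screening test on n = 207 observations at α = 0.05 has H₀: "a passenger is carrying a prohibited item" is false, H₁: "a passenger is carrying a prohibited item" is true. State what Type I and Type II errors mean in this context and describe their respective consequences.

Type I (false positive): concluding that a passenger is carrying a prohibited item when it is not — detaining an innocent passenger — delay and inconvenience. Type II (false negative): failing to conclude that a passenger is carrying a prohibited item when it is — letting a prohibited item through — security breach. Which is costlier depends on domain priorities and is a judgement call rather than a statistical fact.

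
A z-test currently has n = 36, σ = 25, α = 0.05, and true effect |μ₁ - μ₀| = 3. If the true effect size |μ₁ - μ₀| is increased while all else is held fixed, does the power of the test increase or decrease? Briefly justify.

Power increases: a larger true effect increases the non-centrality λ = |μ₁ - μ₀|/(σ/√n).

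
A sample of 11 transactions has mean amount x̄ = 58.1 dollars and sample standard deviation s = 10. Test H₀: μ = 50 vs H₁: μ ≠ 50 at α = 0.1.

t = (x̄ - μ₀)/(s/√n) = (58.1 - 50)/(10/√11) = 2.686. df = 10, critical t = ±1.812. Reject H₀.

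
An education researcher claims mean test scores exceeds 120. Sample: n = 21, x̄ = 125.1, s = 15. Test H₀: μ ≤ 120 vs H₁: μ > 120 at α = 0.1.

t = (125.1 - 120)/(15/√21) = 1.558, df = 20. Critical t = 1.325. Reject H₀.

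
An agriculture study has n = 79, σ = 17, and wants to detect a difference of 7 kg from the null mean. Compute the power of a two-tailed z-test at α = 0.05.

SE = σ/√n = 17/√79 = 1.913. Non-centrality λ = d/SE = 7/1.913 = 3.66. Power ≈ Φ(λ - z_{α/2}) = Φ(3.66 - 1.96) = Φ(1.7) = 0.955.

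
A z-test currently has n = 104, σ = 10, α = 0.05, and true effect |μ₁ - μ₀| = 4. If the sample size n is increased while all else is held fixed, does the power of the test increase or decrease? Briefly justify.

Power increases: a larger n shrinks the standard error σ/√n, moving the sampling distribution under H₁ further from the critical value.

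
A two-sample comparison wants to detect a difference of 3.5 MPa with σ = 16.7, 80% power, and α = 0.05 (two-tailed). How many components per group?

n per group = 2(z_α/2 + z_β)²σ²/d² = 2×(1.96 + 0.84)²×16.7²/3.5² = 357.0 → n = 357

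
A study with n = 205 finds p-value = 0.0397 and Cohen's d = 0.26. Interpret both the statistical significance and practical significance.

Statistically significant (p = 0.0397 < 0.05). Cohen's d = 0.26 indicates a small effect size. Both statistical and practical significance should be considered.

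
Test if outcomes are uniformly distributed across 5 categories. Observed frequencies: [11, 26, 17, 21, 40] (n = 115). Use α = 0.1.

Expected = 23 each. χ² = Σ(O-E)²/E = 20.957. df = 4, critical value = 7.779. Reject H₀.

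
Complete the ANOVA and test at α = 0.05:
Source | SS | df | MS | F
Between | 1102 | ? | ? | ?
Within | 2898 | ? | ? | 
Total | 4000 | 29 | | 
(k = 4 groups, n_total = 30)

df_between = 3, df_within = 26. MS_between = 367.33, MS_within = 111.46. F = 3.296, F_crit ≈ 2.975. Reject H₀.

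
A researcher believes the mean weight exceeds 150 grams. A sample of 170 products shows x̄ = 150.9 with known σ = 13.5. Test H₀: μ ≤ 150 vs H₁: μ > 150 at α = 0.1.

z = 0.869. Critical value: 1.28. Fail to reject H₀.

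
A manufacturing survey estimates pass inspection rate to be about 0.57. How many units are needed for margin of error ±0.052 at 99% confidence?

n = z²p(1-p)/E² = 2.576²×0.57×0.43/0.052² = 601.5 → n = 602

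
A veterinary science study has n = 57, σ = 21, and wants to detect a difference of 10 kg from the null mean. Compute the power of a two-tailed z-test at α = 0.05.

SE = σ/√n = 21/√57 = 2.782. Non-centrality λ = d/SE = 10/2.782 = 3.595. Power ≈ Φ(λ - z_{α/2}) = Φ(3.595 - 1.96) = Φ(1.635) = 0.949.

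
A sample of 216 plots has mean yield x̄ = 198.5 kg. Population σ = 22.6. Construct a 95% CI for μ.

CI = x̄ ± z*(σ/√n) = 198.5 ± 1.96(22.6/√216) = 198.5 ± 3.01 = (195.49, 201.51)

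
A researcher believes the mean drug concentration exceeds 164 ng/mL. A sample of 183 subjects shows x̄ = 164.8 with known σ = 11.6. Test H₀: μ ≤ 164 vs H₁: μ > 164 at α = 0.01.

z = 0.933. Critical value: 2.33. Fail to reject H₀.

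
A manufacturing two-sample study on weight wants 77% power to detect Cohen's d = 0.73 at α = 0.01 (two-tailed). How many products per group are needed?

z_{α/2} = 2.576, z_β = Φ⁻¹(0.77) = 0.739. For medium effect (d = 0.73): n per group = 2(z_{α/2} + z_β)²/d² = 2(2.576 + 0.739)²/0.73² = 41.2 → 42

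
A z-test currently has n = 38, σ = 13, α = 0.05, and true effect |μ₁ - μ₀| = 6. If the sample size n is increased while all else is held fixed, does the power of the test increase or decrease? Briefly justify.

Power increases: a larger n shrinks the standard error σ/√n, moving the sampling distribution under H₁ further from the critical value.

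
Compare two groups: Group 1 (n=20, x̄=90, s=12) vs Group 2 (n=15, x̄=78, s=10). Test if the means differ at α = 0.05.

Pooled sp = 11.2. t = 3.138, df = 33. Critical t = ±2.035. Reject H₀.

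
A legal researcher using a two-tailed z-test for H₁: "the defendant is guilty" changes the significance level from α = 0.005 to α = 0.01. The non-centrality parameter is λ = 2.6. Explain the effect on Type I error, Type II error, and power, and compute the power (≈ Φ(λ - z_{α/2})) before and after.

Increasing α from 0.005 to 0.01:
• Type I error rate increases (α is the Type I rate by definition).
• Critical value moves from z_{α/2} = 2.807 to 2.576, so power = Φ(λ - z_{α/2}) goes from Φ(2.6 - 2.807) = 0.418 to Φ(2.6 - 2.576) = 0.51.
• Type II error rate β = 1 - power therefore decreases (0.582 → 0.49).
Appropriate when false negatives are costly — here, acquitting a guilty person.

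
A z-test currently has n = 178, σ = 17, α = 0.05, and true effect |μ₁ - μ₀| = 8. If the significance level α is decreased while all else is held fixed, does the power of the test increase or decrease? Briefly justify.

Power decreases: a smaller α raises the critical value, so less of the H₁ sampling distribution falls in the rejection region.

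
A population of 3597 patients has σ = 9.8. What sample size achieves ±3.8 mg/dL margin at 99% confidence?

Without FPC: n₀ = (2.576×9.8/3.8)² = 44.134. With FPC: n = n₀N/(n₀+N-1) = 43.6 → n = 44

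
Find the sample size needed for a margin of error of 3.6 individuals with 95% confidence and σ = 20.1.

n = (z*σ/E)² = (1.96×20.1/3.6)² = 119.8 → n = 120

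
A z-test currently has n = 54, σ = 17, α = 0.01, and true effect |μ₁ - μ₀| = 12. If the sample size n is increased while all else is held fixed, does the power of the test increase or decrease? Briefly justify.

Power increases: a larger n shrinks the standard error σ/√n, moving the sampling distribution under H₁ further from the critical value.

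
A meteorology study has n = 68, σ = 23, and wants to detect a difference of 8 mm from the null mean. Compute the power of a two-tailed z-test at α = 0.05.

SE = σ/√n = 23/√68 = 2.789. Non-centrality λ = d/SE = 8/2.789 = 2.868. Power ≈ Φ(λ - z_{α/2}) = Φ(2.868 - 1.96) = Φ(0.908) = 0.818.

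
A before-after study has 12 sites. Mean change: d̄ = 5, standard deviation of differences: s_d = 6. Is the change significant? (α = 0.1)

t = d̄/(s_d/√n) = 5/(6/√12) = 2.887. df = 11, critical t = ±1.796. Reject H₀.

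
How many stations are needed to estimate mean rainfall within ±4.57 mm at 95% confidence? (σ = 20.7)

n = (z*σ/E)² = (1.96×20.7/4.57)² = 78.8 → n = 79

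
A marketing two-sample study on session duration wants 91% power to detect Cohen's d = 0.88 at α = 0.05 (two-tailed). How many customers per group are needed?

z_{α/2} = 1.96, z_β = Φ⁻¹(0.91) = 1.341. For large effect (d = 0.88): n per group = 2(z_{α/2} + z_β)²/d² = 2(1.96 + 1.341)²/0.88² = 28.1 → 29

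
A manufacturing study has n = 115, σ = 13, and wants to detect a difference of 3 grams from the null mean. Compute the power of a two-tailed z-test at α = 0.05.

SE = σ/√n = 13/√115 = 1.212. Non-centrality λ = d/SE = 3/1.212 = 2.475. Power ≈ Φ(λ - z_{α/2}) = Φ(2.475 - 1.96) = Φ(0.515) = 0.697.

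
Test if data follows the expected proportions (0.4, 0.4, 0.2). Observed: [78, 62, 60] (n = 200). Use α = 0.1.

Expected: [80.0, 80.0, 40.0]. χ² = 14.1. df = 2, critical = 4.605. Reject H₀.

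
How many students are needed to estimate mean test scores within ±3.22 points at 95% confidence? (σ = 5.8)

n = (z*σ/E)² = (1.96×5.8/3.22)² = 12.5 → n = 13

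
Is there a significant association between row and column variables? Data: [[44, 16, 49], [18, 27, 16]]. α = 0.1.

χ² = 18.384. df = 2, critical = 4.605. Reject H₀. Variables are dependent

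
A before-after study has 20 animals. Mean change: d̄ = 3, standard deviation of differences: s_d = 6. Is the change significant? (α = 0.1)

t = d̄/(s_d/√n) = 3/(6/√20) = 2.236. df = 19, critical t = ±1.729. Reject H₀.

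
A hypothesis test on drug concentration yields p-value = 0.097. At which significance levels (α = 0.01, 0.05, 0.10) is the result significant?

p = 0.097. Significant at: α = 0.1.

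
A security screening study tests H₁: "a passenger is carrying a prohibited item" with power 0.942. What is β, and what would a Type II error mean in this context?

β = 1 - power = 1 - 0.942 = 0.058. A Type II error is failing to reject H₀ when H₀ is false (false negative) — here, failing to conclude that a passenger is carrying a prohibited item when in fact it is true. Consequence: letting a prohibited item through — security breach.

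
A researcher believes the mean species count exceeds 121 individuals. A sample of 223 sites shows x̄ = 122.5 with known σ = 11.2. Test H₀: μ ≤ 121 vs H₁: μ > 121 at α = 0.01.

z = 2.0. Critical value: 2.33. Fail to reject H₀.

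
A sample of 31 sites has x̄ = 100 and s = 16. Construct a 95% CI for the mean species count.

CI = x̄ ± t*(s/√n) = 100 ± 2.042(16/√31) = (94.13, 105.87)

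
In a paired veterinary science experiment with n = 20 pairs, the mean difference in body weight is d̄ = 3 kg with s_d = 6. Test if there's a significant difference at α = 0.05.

t = d̄/(s_d/√n) = 3/(6/√20) = 2.236. df = 19, critical t = ±2.093. Reject H₀.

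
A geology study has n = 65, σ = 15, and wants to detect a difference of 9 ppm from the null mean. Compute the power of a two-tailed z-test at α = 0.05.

SE = σ/√n = 15/√65 = 1.861. Non-centrality λ = d/SE = 9/1.861 = 4.837. Power ≈ Φ(λ - z_{α/2}) = Φ(4.837 - 1.96) = Φ(2.877) = 0.998.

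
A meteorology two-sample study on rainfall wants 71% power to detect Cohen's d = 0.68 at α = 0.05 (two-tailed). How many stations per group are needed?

z_{α/2} = 1.96, z_β = Φ⁻¹(0.71) = 0.553. For medium effect (d = 0.68): n per group = 2(z_{α/2} + z_β)²/d² = 2(1.96 + 0.553)²/0.68² = 27.3 → 28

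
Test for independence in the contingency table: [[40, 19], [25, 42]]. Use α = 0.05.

χ² = 11.673. df = 1, critical = 3.841. Reject H₀. Variables are dependent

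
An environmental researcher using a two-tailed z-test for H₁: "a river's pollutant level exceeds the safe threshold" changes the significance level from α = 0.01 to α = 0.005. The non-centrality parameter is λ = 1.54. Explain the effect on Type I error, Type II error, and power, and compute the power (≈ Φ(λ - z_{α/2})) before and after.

Decreasing α from 0.01 to 0.005:
• Type I error rate decreases (α is the Type I rate by definition).
• Critical value moves from z_{α/2} = 2.576 to 2.807, so power = Φ(λ - z_{α/2}) goes from Φ(1.54 - 2.576) = 0.15 to Φ(1.54 - 2.807) = 0.103.
• Type II error rate β = 1 - power therefore increases (0.85 → 0.897).
Appropriate when false positives are costly — here, shutting down a compliant factory unnecessarily.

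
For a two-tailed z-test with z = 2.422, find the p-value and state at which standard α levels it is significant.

p = 2·P(Z > |2.422|) = 2·(1 - Φ(2.422)) ≈ 0.0154. Significant at α = 0.1; Significant at α = 0.05.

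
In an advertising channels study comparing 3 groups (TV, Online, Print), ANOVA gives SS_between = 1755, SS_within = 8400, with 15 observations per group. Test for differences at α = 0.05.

df_between = 2, df_within = 42. F = MS_between/MS_within = 877.5/200.0 = 4.388. F_crit ≈ 3.22. Reject H₀. At least one mean differs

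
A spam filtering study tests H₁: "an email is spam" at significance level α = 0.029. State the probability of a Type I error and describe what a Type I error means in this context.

P(Type I error) = α = 0.029. A Type I error is rejecting H₀ when H₀ is actually true (false positive) — here, concluding that an email is spam when in fact this is not the case. Consequence: a legitimate email is sent to the spam folder and the user misses it.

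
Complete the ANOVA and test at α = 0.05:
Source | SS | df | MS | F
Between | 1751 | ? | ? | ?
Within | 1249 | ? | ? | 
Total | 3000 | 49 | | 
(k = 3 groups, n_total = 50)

df_between = 2, df_within = 47. MS_between = 875.5, MS_within = 26.57. F = 32.945, F_crit ≈ 3.195. Reject H₀.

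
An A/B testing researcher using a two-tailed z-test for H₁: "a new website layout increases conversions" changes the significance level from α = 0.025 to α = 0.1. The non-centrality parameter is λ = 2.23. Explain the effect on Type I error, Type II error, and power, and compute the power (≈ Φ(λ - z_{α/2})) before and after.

Increasing α from 0.025 to 0.1:
• Type I error rate increases (α is the Type I rate by definition).
• Critical value moves from z_{α/2} = 2.241 to 1.645, so power = Φ(λ - z_{α/2}) goes from Φ(2.23 - 2.241) = 0.496 to Φ(2.23 - 1.645) = 0.721.
• Type II error rate β = 1 - power therefore decreases (0.504 → 0.279).
Appropriate when false negatives are costly — here, discarding a layout that would have improved conversions — lost revenue.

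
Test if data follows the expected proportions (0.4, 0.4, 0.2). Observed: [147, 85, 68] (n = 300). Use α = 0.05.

Expected: [120.0, 120.0, 60.0]. χ² = 17.35. df = 2, critical = 5.991. Reject H₀.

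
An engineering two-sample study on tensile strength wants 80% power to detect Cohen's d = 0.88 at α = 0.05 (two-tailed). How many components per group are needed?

z_{α/2} = 1.96, z_β = Φ⁻¹(0.8) = 0.842. For large effect (d = 0.88): n per group = 2(z_{α/2} + z_β)²/d² = 2(1.96 + 0.842)²/0.88² = 20.3 → 21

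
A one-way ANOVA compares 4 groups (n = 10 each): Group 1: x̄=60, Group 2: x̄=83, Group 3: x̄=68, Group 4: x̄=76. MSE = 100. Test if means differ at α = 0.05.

Grand mean = 71.75. SS_between = 2967.5, MS_between = 989.17. F = 9.892, F_crit ≈ 2.866. Reject H₀.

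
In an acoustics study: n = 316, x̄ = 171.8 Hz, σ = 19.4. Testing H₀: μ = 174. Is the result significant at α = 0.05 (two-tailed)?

z = (171.8 - 174)/(19.4/√316) = -2.016. Since |z| > 1.96, significant at α = 0.05.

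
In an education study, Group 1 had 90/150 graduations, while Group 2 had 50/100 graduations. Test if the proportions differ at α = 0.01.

p̂₁ = 0.6, p̂₂ = 0.5, pooled p̂ = 0.56. z = 1.56. Critical: ±2.576. Fail to reject H₀.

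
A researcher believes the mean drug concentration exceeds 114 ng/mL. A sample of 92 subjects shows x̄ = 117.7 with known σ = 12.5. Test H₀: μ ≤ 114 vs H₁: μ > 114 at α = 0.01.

z = 2.839. Critical value: 2.33. Reject H₀.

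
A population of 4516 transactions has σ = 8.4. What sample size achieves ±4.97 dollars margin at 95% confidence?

Without FPC: n₀ = (1.96×8.4/4.97)² = 10.974. With FPC: n = n₀N/(n₀+N-1) = 10.9 → n = 11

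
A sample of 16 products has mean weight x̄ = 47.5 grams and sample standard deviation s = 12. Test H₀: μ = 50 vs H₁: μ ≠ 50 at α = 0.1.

t = (x̄ - μ₀)/(s/√n) = (47.5 - 50)/(12/√16) = -0.833. df = 15, critical t = ±1.753. Fail to reject H₀.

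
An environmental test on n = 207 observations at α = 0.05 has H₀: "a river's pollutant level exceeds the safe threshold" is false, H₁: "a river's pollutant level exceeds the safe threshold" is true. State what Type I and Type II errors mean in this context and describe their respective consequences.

Type I (false positive): concluding that a river's pollutant level exceeds the safe threshold when it is not — shutting down a compliant factory unnecessarily. Type II (false negative): failing to conclude that a river's pollutant level exceeds the safe threshold when it is — allowing unsafe pollution to continue. Which is costlier depends on domain priorities and is a judgement call rather than a statistical fact.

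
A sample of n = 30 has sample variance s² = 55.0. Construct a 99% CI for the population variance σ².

df = 29. χ²_{0.005} = 52.336, χ²_{0.995} = 13.121. CI for σ² = ((n-1)s²/χ²_{α/2}, (n-1)s²/χ²_{1-α/2}) = (29·55.0/52.336, 29·55.0/13.121) = (30.48, 121.56)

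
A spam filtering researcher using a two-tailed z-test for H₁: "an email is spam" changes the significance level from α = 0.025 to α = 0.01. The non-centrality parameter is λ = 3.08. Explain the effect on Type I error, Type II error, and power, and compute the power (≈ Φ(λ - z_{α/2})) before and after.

Decreasing α from 0.025 to 0.01:
• Type I error rate decreases (α is the Type I rate by definition).
• Critical value moves from z_{α/2} = 2.241 to 2.576, so power = Φ(λ - z_{α/2}) goes from Φ(3.08 - 2.241) = 0.799 to Φ(3.08 - 2.576) = 0.693.
• Type II error rate β = 1 - power therefore increases (0.201 → 0.307).
Appropriate when false positives are costly — here, a legitimate email is sent to the spam folder and the user misses it.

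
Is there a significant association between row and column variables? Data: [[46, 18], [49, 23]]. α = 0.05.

χ² = 0.235. df = 1, critical = 3.841. Fail to reject H₀. No evidence of dependence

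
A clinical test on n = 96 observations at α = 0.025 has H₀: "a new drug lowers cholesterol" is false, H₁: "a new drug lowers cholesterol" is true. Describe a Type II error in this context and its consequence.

Type II error: failing to reject H₀ when it is false — concluding that a new drug lowers cholesterol is not supported when in fact it is. Consequence: shelving an effective drug — patients miss out on a treatment that would have helped.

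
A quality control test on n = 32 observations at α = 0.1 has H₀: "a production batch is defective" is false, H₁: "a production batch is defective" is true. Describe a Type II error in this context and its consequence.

Type II error: failing to reject H₀ when it is false — concluding that a production batch is defective is not supported when in fact it is. Consequence: shipping a defective batch — faulty products reach customers.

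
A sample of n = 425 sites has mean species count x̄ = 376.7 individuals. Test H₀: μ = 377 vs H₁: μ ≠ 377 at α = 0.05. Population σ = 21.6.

z = (x̄ - μ₀)/(σ/√n) = (376.7 - 377)/(21.6/√425) = -0.286. Critical value: ±1.96. Since |-0.286| ≤ 1.96, Fail to reject H₀.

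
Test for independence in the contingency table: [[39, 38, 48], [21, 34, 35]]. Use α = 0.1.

χ² = 2.014. df = 2, critical = 4.605. Fail to reject H₀. No evidence of dependence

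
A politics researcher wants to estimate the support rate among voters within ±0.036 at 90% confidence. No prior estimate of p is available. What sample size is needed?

Conservative approach: use p = 0.5 (maximizes p(1-p) = 0.25). n = z²(0.25)/E² = 1.645²×0.25/0.036² = 522.0 → n = 522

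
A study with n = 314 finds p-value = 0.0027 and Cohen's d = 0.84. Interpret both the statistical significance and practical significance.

Statistically significant (p = 0.0027 < 0.05). Cohen's d = 0.84 indicates a large effect size. Both statistical and practical significance should be considered.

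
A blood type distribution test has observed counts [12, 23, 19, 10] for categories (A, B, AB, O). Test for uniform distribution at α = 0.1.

Expected = 16 each. χ² = Σ(O-E)²/E = 6.875. df = 3, critical value = 6.251. Reject H₀.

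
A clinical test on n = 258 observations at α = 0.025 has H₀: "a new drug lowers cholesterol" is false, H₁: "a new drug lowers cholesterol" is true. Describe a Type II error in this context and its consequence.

Type II error: failing to reject H₀ when it is false — concluding that a new drug lowers cholesterol is not supported when in fact it is. Consequence: shelving an effective drug — patients miss out on a treatment that would have helped.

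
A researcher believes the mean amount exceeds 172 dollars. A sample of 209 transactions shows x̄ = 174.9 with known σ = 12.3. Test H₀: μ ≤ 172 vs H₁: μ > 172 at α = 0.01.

z = 3.409. Critical value: 2.33. Reject H₀.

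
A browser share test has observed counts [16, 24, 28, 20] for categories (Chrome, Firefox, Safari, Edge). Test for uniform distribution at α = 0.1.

Expected = 22 each. χ² = Σ(O-E)²/E = 3.636. df = 3, critical value = 6.251. Fail to reject H₀.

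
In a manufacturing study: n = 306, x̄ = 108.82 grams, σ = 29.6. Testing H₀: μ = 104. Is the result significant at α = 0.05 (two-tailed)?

z = (108.82 - 104)/(29.6/√306) = 2.848. Since |z| > 1.96, significant at α = 0.05.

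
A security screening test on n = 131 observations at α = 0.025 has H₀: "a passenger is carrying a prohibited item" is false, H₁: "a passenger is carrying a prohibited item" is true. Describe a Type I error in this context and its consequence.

Type I error: rejecting H₀ when it is true — concluding that a passenger is carrying a prohibited item when in fact it is not. Consequence: detaining an innocent passenger — delay and inconvenience.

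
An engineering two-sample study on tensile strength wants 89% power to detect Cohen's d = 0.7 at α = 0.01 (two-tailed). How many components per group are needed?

z_{α/2} = 2.576, z_β = Φ⁻¹(0.89) = 1.227. For medium effect (d = 0.7): n per group = 2(z_{α/2} + z_β)²/d² = 2(2.576 + 1.227)²/0.7² = 59.03 → 60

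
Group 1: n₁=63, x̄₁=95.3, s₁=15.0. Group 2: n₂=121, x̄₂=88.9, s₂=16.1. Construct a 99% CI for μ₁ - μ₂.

Difference = 6.4. SE = √(15.0²/63 + 16.1²/121) = 2.39. CI = (0.24, 12.56)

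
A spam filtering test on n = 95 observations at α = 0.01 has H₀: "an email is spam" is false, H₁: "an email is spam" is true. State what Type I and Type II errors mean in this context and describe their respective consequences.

Type I (false positive): concluding that an email is spam when it is not — a legitimate email is sent to the spam folder and the user misses it. Type II (false negative): failing to conclude that an email is spam when it is — a spam email lands in the inbox. Which is costlier depends on domain priorities and is a judgement call rather than a statistical fact.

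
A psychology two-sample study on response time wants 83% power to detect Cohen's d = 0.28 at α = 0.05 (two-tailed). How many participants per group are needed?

z_{α/2} = 1.96, z_β = Φ⁻¹(0.83) = 0.954. For small effect (d = 0.28): n per group = 2(z_{α/2} + z_β)²/d² = 2(1.96 + 0.954)²/0.28² = 216.6 → 217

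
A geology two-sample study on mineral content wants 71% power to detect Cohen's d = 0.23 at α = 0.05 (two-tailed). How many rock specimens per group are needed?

z_{α/2} = 1.96, z_β = Φ⁻¹(0.71) = 0.553. For small effect (d = 0.23): n per group = 2(z_{α/2} + z_β)²/d² = 2(1.96 + 0.553)²/0.23² = 238.8 → 239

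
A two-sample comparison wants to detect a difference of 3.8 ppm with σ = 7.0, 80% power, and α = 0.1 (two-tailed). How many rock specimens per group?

n per group = 2(z_α/2 + z_β)²σ²/d² = 2×(1.645 + 0.84)²×7.0²/3.8² = 41.9 → n = 42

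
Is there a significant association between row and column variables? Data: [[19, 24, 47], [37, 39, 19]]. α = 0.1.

χ² = 21.116. df = 2, critical = 4.605. Reject H₀. Variables are dependent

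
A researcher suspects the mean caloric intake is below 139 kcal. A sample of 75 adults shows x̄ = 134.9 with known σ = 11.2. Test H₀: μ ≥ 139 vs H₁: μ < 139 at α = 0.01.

z = -3.17. Critical value: -2.33. Reject H₀.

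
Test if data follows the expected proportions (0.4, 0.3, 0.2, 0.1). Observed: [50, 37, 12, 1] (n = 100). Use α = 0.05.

Expected: [40.0, 30.0, 20.0, 10.0]. χ² = 15.433. df = 3, critical = 7.815. Reject H₀.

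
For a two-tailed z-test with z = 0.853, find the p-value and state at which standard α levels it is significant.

p = 2·P(Z > |0.853|) = 2·(1 - Φ(0.853)) ≈ 0.3937. Not significant at any standard level.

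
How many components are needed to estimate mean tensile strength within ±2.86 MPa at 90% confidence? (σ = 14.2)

n = (z*σ/E)² = (1.645×14.2/2.86)² = 66.7 → n = 67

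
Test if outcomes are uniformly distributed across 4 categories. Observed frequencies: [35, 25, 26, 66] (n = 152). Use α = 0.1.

Expected = 38 each. χ² = Σ(O-E)²/E = 29.105. df = 3, critical value = 6.251. Reject H₀.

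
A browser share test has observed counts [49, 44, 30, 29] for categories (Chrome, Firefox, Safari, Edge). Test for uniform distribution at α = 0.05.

Expected = 38 each. χ² = Σ(O-E)²/E = 7.947. df = 3, critical value = 7.815. Reject H₀.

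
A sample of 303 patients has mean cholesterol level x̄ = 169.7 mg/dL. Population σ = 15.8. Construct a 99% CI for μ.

CI = x̄ ± z*(σ/√n) = 169.7 ± 2.576(15.8/√303) = 169.7 ± 2.34 = (167.36, 172.04)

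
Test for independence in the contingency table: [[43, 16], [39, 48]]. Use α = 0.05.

χ² = 11.239. df = 1, critical = 3.841. Reject H₀. Variables are dependent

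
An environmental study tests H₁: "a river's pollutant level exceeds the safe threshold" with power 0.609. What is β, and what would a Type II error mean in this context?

β = 1 - power = 1 - 0.609 = 0.391. A Type II error is failing to reject H₀ when H₀ is false (false negative) — here, failing to conclude that a river's pollutant level exceeds the safe threshold when in fact it is true. Consequence: allowing unsafe pollution to continue.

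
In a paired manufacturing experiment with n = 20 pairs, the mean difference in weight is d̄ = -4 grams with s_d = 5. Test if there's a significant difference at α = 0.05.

t = d̄/(s_d/√n) = -4/(5/√20) = -3.578. df = 19, critical t = ±2.093. Reject H₀.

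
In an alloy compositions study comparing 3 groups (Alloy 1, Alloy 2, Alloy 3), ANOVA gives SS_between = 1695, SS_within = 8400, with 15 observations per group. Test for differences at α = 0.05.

df_between = 2, df_within = 42. F = MS_between/MS_within = 847.5/200.0 = 4.237. F_crit ≈ 3.22. Reject H₀. At least one mean differs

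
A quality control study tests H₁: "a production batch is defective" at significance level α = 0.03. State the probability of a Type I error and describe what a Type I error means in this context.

P(Type I error) = α = 0.03. A Type I error is rejecting H₀ when H₀ is actually true (false positive) — here, concluding that a production batch is defective when in fact this is not the case. Consequence: scrapping a good batch — wasted material and cost for no reason.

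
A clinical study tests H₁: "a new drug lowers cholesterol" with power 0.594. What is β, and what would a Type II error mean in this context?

β = 1 - power = 1 - 0.594 = 0.406. A Type II error is failing to reject H₀ when H₀ is false (false negative) — here, failing to conclude that a new drug lowers cholesterol when in fact it is true. Consequence: shelving an effective drug — patients miss out on a treatment that would have helped.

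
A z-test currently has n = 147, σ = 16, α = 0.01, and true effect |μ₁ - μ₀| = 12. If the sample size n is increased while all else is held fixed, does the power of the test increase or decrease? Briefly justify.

Power increases: a larger n shrinks the standard error σ/√n, moving the sampling distribution under H₁ further from the critical value.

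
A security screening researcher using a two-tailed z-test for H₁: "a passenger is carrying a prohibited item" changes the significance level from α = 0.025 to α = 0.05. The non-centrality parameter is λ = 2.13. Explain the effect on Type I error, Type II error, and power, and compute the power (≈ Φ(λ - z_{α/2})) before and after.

Increasing α from 0.025 to 0.05:
• Type I error rate increases (α is the Type I rate by definition).
• Critical value moves from z_{α/2} = 2.241 to 1.96, so power = Φ(λ - z_{α/2}) goes from Φ(2.13 - 2.241) = 0.456 to Φ(2.13 - 1.96) = 0.567.
• Type II error rate β = 1 - power therefore decreases (0.544 → 0.433).
Appropriate when false negatives are costly — here, letting a prohibited item through — security breach.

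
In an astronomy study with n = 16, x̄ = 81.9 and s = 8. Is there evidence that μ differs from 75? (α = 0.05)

t = (x̄ - μ₀)/(s/√n) = (81.9 - 75)/(8/√16) = 3.45. df = 15, critical t = ±2.131. Reject H₀.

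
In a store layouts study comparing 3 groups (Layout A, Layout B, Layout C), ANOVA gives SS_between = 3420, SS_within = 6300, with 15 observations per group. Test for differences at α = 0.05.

df_between = 2, df_within = 42. F = MS_between/MS_within = 1710.0/150.0 = 11.4. F_crit ≈ 3.22. Reject H₀. At least one mean differs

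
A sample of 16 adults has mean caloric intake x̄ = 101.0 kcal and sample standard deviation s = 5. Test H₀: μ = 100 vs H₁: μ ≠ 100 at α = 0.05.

t = (x̄ - μ₀)/(s/√n) = (101.0 - 100)/(5/√16) = 0.8. df = 15, critical t = ±2.131. Fail to reject H₀.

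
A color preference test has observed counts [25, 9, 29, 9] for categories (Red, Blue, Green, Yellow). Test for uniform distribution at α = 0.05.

Expected = 18 each. χ² = Σ(O-E)²/E = 18.444. df = 3, critical value = 7.815. Reject H₀.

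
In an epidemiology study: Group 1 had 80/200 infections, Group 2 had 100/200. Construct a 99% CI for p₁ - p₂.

p̂₁ = 0.4, p̂₂ = 0.5. Difference = -0.1. CI = (-0.228, 0.028)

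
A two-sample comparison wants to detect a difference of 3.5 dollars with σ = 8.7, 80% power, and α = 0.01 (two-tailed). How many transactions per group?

n per group = 2(z_α/2 + z_β)²σ²/d² = 2×(2.576 + 0.84)²×8.7²/3.5² = 144.2 → n = 145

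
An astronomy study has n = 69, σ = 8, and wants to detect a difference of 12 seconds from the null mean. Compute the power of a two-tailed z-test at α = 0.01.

SE = σ/√n = 8/√69 = 0.963. Non-centrality λ = d/SE = 12/0.963 = 12.46. Power ≈ Φ(λ - z_{α/2}) = Φ(12.46 - 2.576) = Φ(9.884) = 1.0.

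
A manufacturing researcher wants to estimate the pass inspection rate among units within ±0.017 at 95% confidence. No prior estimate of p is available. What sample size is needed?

Conservative approach: use p = 0.5 (maximizes p(1-p) = 0.25). n = z²(0.25)/E² = 1.96²×0.25/0.017² = 3323.2 → n = 3324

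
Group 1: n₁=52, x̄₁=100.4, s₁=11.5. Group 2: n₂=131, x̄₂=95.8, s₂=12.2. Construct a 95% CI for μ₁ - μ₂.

Difference = 4.6. SE = √(11.5²/52 + 12.2²/131) = 1.918. CI = (0.84, 8.36)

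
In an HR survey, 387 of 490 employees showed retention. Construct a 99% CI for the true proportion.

p̂ = 0.79. CI = p̂ ± z*√(p̂(1-p̂)/n) = (0.742, 0.837)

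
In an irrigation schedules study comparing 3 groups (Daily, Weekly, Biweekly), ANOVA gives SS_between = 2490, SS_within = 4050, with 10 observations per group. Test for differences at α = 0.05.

df_between = 2, df_within = 27. F = MS_between/MS_within = 1245.0/150.0 = 8.3. F_crit ≈ 3.354. Reject H₀. At least one mean differs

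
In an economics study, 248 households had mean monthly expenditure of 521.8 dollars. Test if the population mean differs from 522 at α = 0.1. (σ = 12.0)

z = (x̄ - μ₀)/(σ/√n) = (521.8 - 522)/(12.0/√248) = -0.262. Critical value: ±1.645. Since |-0.262| ≤ 1.645, Fail to reject H₀.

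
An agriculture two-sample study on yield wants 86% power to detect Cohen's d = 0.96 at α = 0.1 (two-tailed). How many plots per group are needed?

z_{α/2} = 1.645, z_β = Φ⁻¹(0.86) = 1.08. For large effect (d = 0.96): n per group = 2(z_{α/2} + z_β)²/d² = 2(1.645 + 1.08)²/0.96² = 16.1 → 17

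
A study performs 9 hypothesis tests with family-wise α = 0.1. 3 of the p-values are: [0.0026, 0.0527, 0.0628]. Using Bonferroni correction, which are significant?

Bonferroni α = 0.1/9 = 0.01111. Significant p-values: [0.0026]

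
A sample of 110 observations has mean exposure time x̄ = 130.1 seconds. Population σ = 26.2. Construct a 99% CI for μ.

CI = x̄ ± z*(σ/√n) = 130.1 ± 2.576(26.2/√110) = 130.1 ± 6.44 = (123.66, 136.54)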